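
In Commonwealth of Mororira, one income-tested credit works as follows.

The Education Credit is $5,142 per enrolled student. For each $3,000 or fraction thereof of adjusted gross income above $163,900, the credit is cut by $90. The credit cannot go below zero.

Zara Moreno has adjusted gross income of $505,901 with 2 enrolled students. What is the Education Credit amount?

$0

Education Credit: base = 2 × $5,142 = $10,284. income exceeds $163,900 by $342,001 → 115 increments × $90 = $10,350 ≥ base, so the credit is $0.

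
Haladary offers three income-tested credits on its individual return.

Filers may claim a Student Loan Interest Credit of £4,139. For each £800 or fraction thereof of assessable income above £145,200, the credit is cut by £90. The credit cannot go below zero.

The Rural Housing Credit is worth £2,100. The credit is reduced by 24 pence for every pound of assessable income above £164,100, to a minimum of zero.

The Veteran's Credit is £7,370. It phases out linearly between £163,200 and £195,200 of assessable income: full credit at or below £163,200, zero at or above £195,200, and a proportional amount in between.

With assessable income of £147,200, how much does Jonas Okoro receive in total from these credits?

Student Loan Interest Credit: income exceeds £145,200 by £2,000, which is 3 full-or-partial £800 increments; reduction = 3 × £90 = £270, leaving £3,869.
Rural Housing Credit: £147,200 is at or below the £164,100 threshold, so the full £2,100 applies.
Veteran's Credit: £147,200 is at or below the £163,200 threshold, so the full £7,370 applies.
Total: £3,869 + £2,100 + £7,370 = £13,339.

£13,339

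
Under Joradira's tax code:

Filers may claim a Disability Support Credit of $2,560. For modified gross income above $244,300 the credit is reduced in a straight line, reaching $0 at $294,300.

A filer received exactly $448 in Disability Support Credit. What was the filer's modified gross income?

$285,550

$448 is 448/2,560 of the full $2,560, so 2,112/2,560 of the $50,000 range has been used: income = $244,300 + $50,000 × 2,112/2,560 = $285,550.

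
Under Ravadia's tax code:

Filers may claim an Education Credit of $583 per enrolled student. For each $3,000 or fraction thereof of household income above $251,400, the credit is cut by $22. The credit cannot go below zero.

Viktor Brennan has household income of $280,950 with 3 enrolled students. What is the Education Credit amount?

Education Credit: base = 3 × $583 = $1,749. income exceeds $251,400 by $29,550, which is 10 full-or-partial $3,000 increments; reduction = 10 × $22 = $220, leaving $1,529.

$1,529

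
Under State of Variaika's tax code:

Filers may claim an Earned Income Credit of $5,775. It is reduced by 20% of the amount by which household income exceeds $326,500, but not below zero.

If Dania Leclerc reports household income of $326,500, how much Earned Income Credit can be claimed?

Earned Income Credit: $326,500 is at or below the $326,500 threshold, so the full $5,775 applies.

$5,775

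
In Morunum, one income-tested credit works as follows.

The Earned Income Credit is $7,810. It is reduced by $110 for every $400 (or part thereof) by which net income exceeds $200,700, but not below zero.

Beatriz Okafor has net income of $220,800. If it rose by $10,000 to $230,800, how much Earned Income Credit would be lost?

$2,200

At $220,800 — income exceeds $200,700 by $20,100, which is 51 full-or-partial $400 increments; reduction = 51 × $110 = $5,610, leaving $2,200.
At $230,800 — income exceeds $200,700 by $30,100 → 76 increments × $110 = $8,360 ≥ base, so the credit is $0.
Lost: $2,200 − $0 = $2,200.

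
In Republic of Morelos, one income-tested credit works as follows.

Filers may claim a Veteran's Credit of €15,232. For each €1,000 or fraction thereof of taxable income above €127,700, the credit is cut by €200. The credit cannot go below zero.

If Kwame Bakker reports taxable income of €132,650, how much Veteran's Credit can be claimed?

€14,232

Veteran's Credit: income exceeds €127,700 by €4,950, which is 5 full-or-partial €1,000 increments; reduction = 5 × €200 = €1,000, leaving €14,232.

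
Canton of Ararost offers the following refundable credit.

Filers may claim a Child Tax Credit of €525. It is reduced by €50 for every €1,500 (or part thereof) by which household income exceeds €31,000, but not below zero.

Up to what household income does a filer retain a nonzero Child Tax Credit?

€46,000

After 10 increments the reduction is 10 × €50 = €500, leaving €25; one more increment wipes it out. Increment 10 ends at excess 10 × €1,500 = €15,000, so the highest qualifying income is €31,000 + €15,000 = €46,000.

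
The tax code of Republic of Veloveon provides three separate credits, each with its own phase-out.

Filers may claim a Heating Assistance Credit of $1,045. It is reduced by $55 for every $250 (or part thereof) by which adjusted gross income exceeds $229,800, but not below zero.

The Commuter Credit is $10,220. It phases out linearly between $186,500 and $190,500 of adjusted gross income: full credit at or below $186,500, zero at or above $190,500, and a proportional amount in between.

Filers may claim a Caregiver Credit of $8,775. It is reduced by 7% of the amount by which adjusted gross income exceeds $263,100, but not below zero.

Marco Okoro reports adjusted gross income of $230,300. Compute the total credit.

$9,710

Heating Assistance Credit: income exceeds $229,800 by $500, which is 2 full-or-partial $250 increments; reduction = 2 × $55 = $110, leaving $935.
Commuter Credit: $230,300 is at or above $190,500, so the credit is $0.
Caregiver Credit: $230,300 is at or below the $263,100 threshold, so the full $8,775 applies.
Total: $935 + $0 + $8,775 = $9,710.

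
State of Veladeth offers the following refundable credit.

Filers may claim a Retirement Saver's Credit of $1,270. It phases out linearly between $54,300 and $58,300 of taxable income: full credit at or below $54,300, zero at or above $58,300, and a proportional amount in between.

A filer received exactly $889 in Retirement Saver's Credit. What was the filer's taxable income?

$889 is 889/1,270 of the full $1,270, so 381/1,270 of the $4,000 range has been used: income = $54,300 + $4,000 × 381/1,270 = $55,500.

$55,500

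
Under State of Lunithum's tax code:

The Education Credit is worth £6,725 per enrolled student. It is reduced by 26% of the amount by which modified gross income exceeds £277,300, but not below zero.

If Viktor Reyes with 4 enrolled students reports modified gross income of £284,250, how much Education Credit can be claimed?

£25,093

Education Credit: base = 4 × £6,725 = £26,900. 26% of the £6,950 excess over £277,300 is £1,807; credit = £26,900 − £1,807 = £25,093.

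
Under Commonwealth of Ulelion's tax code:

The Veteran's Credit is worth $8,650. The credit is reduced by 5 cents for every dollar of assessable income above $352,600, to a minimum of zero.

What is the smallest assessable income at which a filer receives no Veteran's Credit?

The credit falls by 5% of each dollar above $352,600, so it reaches zero when the excess is $8,650 / 5% = $173,000: income = $352,600 + $173,000 = $525,600.

$525,600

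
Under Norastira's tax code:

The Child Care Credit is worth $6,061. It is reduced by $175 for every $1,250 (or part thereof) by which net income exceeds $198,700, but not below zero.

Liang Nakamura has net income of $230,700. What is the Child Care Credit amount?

Child Care Credit: income exceeds $198,700 by $32,000, which is 26 full-or-partial $1,250 increments; reduction = 26 × $175 = $4,550, leaving $1,511.

$1,511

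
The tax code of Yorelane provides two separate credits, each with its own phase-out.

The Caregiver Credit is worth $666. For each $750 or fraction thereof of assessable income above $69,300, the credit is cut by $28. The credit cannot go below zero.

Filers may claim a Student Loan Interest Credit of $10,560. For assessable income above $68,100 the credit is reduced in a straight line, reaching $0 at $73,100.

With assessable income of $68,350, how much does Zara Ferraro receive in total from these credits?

$10,698

Caregiver Credit: $68,350 is at or below the $69,300 threshold, so the full $666 applies.
Student Loan Interest Credit: $68,350 is $250 into a $5,000 phase-out range, leaving 4,750/5,000 of the credit: $10,560 × 4,750/5,000 = $10,032.
Total: $666 + $10,032 = $10,698.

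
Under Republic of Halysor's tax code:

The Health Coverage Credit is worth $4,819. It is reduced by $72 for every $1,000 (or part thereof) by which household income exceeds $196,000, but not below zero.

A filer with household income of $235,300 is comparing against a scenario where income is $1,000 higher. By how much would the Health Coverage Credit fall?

At $235,300 — income exceeds $196,000 by $39,300, which is 40 full-or-partial $1,000 increments; reduction = 40 × $72 = $2,880, leaving $1,939.
At $236,300 — income exceeds $196,000 by $40,300, which is 41 full-or-partial $1,000 increments; reduction = 41 × $72 = $2,952, leaving $1,867.
Lost: $1,939 − $1,867 = $72.

$72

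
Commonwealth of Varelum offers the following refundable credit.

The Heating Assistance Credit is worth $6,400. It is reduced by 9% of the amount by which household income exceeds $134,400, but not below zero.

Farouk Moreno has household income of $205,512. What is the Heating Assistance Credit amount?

Heating Assistance Credit: 9% of the $71,112 excess over $134,400 is $6,400.08 ≥ base, so the credit is $0.

$0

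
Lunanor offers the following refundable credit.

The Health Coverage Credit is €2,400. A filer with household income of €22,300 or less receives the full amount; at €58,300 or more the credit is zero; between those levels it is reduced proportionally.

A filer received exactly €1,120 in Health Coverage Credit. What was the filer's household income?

€41,500

€1,120 is 1,120/2,400 of the full €2,400, so 1,280/2,400 of the €36,000 range has been used: income = €22,300 + €36,000 × 1,280/2,400 = €41,500.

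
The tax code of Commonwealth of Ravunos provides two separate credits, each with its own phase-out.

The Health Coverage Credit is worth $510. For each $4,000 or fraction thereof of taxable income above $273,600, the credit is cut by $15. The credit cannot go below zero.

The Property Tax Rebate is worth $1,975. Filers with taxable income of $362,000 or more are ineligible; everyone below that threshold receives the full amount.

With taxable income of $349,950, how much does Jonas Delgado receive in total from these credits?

Health Coverage Credit: income exceeds $273,600 by $76,350, which is 20 full-or-partial $4,000 increments; reduction = 20 × $15 = $300, leaving $210.
Property Tax Rebate: $349,950 is below the $362,000 cutoff, so the full $1,975 applies.
Total: $210 + $1,975 = $2,185.

$2,185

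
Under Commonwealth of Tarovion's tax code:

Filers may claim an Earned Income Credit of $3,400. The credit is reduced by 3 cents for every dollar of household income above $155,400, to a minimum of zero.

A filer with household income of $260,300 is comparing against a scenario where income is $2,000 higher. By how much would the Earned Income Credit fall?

$60

At $260,300 — 3% of the $104,900 excess over $155,400 is $3,147; credit = $3,400 − $3,147 = $253.
At $262,300 — 3% of the $106,900 excess over $155,400 is $3,207; credit = $3,400 − $3,207 = $193.
Lost: $253 − $193 = $60.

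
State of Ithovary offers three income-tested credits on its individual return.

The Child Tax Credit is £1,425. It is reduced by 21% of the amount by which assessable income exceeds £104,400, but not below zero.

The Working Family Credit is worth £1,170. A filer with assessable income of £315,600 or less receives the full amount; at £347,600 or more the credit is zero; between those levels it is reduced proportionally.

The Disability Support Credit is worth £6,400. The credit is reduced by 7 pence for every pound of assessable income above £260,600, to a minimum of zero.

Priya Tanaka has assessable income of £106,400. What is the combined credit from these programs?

Child Tax Credit: 21% of the £2,000 excess over £104,400 is £420; credit = £1,425 − £420 = £1,005.
Working Family Credit: £106,400 is at or below the £315,600 threshold, so the full £1,170 applies.
Disability Support Credit: £106,400 is at or below the £260,600 threshold, so the full £6,400 applies.
Total: £1,005 + £1,170 + £6,400 = £8,575.

£8,575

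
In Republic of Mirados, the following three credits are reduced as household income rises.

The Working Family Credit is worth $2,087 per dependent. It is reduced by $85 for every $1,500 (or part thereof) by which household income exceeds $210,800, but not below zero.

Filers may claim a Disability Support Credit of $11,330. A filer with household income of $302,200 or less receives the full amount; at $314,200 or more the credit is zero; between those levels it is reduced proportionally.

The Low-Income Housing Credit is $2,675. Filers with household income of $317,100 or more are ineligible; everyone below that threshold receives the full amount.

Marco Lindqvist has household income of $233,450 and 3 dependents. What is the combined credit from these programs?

Working Family Credit: base = 3 × $2,087 = $6,261. income exceeds $210,800 by $22,650, which is 16 full-or-partial $1,500 increments; reduction = 16 × $85 = $1,360, leaving $4,901.
Disability Support Credit: $233,450 is at or below the $302,200 threshold, so the full $11,330 applies.
Low-Income Housing Credit: $233,450 is below the $317,100 cutoff, so the full $2,675 applies.
Total: $4,901 + $11,330 + $2,675 = $18,906.

$18,906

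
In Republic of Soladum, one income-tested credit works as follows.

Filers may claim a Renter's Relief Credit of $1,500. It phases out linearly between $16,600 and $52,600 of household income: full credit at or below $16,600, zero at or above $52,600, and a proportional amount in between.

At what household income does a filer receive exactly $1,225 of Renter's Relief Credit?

$1,225 is 1,225/1,500 of the full $1,500, so 275/1,500 of the $36,000 range has been used: income = $16,600 + $36,000 × 275/1,500 = $23,200.

$23,200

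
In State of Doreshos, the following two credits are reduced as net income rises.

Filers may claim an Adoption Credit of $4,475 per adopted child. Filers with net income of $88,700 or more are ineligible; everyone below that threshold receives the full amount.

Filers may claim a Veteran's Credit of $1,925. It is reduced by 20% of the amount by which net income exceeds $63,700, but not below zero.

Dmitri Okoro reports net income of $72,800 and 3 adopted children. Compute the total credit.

Adoption Credit: base = 3 × $4,475 = $13,425. $72,800 is below the $88,700 cutoff, so the full $13,425 applies.
Veteran's Credit: 20% of the $9,100 excess over $63,700 is $1,820; credit = $1,925 − $1,820 = $105.
Total: $13,425 + $105 = $13,530.

$13,530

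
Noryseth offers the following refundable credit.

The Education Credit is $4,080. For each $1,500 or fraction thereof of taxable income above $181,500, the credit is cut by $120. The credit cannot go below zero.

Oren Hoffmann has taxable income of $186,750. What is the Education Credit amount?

$3,600

Education Credit: income exceeds $181,500 by $5,250, which is 4 full-or-partial $1,500 increments; reduction = 4 × $120 = $480, leaving $3,600.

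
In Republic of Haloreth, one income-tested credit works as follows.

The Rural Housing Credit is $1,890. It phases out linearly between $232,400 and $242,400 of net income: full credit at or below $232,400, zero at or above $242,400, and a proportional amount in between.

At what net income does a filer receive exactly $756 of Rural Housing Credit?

$756 is 756/1,890 of the full $1,890, so 1,134/1,890 of the $10,000 range has been used: income = $232,400 + $10,000 × 1,134/1,890 = $238,400.

$238,400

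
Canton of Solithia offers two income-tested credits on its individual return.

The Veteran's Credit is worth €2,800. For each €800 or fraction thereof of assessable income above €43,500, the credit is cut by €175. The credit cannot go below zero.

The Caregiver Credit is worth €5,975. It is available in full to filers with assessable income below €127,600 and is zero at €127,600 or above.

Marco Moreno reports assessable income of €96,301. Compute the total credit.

€5,975

Veteran's Credit: income exceeds €43,500 by €52,801 → 67 increments × €175 = €11,725 ≥ base, so the credit is €0.
Caregiver Credit: €96,301 is below the €127,600 cutoff, so the full €5,975 applies.
Total: €0 + €5,975 = €5,975.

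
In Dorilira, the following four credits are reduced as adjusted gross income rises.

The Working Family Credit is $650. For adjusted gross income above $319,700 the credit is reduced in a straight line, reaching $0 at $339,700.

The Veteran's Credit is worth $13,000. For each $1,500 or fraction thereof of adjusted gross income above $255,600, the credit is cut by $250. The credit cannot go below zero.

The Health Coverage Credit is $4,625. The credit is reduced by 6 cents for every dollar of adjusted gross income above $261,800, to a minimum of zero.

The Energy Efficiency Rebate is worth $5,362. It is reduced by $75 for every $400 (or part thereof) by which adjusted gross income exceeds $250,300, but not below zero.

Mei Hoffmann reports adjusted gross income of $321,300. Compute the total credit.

$3,653

Working Family Credit: $321,300 is $1,600 into a $20,000 phase-out range, leaving 18,400/20,000 of the credit: $650 × 18,400/20,000 = $598.
Veteran's Credit: income exceeds $255,600 by $65,700, which is 44 full-or-partial $1,500 increments; reduction = 44 × $250 = $11,000, leaving $2,000.
Health Coverage Credit: 6% of the $59,500 excess over $261,800 is $3,570; credit = $4,625 − $3,570 = $1,055.
Energy Efficiency Rebate: income exceeds $250,300 by $71,000 → 178 increments × $75 = $13,350 ≥ base, so the credit is $0.
Total: $598 + $2,000 + $1,055 + $0 = $3,653.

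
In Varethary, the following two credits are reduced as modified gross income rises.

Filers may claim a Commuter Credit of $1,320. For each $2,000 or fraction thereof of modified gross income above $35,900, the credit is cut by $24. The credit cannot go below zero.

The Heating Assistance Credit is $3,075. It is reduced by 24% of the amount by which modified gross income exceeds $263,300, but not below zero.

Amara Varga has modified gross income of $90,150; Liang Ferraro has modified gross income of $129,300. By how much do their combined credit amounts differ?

$456

Amara ($90,150): Commuter Credit: income exceeds $35,900 by $54,250, which is 28 full-or-partial $2,000 increments; reduction = 28 × $24 = $672, leaving $648. Heating Assistance Credit: $90,150 is at or below the $263,300 threshold, so the full $3,075 applies. total $648 + $3,075 = $3,723
Liang ($129,300): Commuter Credit: income exceeds $35,900 by $93,400, which is 47 full-or-partial $2,000 increments; reduction = 47 × $24 = $1,128, leaving $192. Heating Assistance Credit: $129,300 is at or below the $263,300 threshold, so the full $3,075 applies. total $192 + $3,075 = $3,267
Difference: |$3,723 − $3,267| = $456.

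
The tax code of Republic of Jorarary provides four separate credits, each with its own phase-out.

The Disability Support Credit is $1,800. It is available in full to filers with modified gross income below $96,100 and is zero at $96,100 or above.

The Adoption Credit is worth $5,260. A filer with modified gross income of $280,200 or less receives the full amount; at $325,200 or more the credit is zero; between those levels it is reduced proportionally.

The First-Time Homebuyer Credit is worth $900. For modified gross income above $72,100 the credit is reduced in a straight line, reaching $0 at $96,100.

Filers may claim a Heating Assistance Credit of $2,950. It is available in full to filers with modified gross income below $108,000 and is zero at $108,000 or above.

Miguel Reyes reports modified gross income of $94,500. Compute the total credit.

$10,070

Disability Support Credit: $94,500 is below the $96,100 cutoff, so the full $1,800 applies.
Adoption Credit: $94,500 is at or below the $280,200 threshold, so the full $5,260 applies.
First-Time Homebuyer Credit: $94,500 is $22,400 into a $24,000 phase-out range, leaving 1,600/24,000 of the credit: $900 × 1,600/24,000 = $60.
Heating Assistance Credit: $94,500 is below the $108,000 cutoff, so the full $2,950 applies.
Total: $1,800 + $5,260 + $60 + $2,950 = $10,070.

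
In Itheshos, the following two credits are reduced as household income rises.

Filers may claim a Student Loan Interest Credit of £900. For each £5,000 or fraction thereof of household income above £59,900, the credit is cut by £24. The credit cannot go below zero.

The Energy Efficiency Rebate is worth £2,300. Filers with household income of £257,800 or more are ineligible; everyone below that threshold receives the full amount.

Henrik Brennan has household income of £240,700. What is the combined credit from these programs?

£2,312

Student Loan Interest Credit: income exceeds £59,900 by £180,800, which is 37 full-or-partial £5,000 increments; reduction = 37 × £24 = £888, leaving £12.
Energy Efficiency Rebate: £240,700 is below the £257,800 cutoff, so the full £2,300 applies.
Total: £12 + £2,300 = £2,312.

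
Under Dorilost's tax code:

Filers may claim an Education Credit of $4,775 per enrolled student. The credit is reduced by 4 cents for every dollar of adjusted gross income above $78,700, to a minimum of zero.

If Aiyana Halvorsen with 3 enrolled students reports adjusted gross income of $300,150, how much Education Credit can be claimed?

Education Credit: base = 3 × $4,775 = $14,325. 4% of the $221,450 excess over $78,700 is $8,858; credit = $14,325 − $8,858 = $5,467.

$5,467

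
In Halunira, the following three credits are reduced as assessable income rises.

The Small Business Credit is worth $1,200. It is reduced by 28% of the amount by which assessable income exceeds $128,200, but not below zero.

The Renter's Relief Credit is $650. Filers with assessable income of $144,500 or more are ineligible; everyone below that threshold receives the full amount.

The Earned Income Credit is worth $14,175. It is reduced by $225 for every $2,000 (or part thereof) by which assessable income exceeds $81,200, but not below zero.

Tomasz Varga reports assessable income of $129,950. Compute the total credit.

Small Business Credit: 28% of the $1,750 excess over $128,200 is $490; credit = $1,200 − $490 = $710.
Renter's Relief Credit: $129,950 is below the $144,500 cutoff, so the full $650 applies.
Earned Income Credit: income exceeds $81,200 by $48,750, which is 25 full-or-partial $2,000 increments; reduction = 25 × $225 = $5,625, leaving $8,550.
Total: $710 + $650 + $8,550 = $9,910.

$9,910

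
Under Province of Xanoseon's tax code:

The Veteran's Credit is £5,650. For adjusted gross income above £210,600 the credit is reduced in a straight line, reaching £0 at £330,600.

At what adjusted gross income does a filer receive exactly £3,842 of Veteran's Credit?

£3,842 is 3,842/5,650 of the full £5,650, so 1,808/5,650 of the £120,000 range has been used: income = £210,600 + £120,000 × 1,808/5,650 = £249,000.

£249,000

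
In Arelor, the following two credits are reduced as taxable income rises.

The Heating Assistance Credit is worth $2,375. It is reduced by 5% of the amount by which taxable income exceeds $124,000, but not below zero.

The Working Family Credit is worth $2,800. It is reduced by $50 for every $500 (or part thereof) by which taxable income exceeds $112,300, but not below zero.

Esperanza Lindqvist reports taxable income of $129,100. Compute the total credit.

Heating Assistance Credit: 5% of the $5,100 excess over $124,000 is $255; credit = $2,375 − $255 = $2,120.
Working Family Credit: income exceeds $112,300 by $16,800, which is 34 full-or-partial $500 increments; reduction = 34 × $50 = $1,700, leaving $1,100.
Total: $2,120 + $1,100 = $3,220.

$3,220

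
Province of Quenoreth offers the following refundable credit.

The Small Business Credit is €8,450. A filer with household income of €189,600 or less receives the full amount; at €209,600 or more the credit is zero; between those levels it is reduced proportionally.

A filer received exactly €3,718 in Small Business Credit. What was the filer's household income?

€3,718 is 3,718/8,450 of the full €8,450, so 4,732/8,450 of the €20,000 range has been used: income = €189,600 + €20,000 × 4,732/8,450 = €200,800.

€200,800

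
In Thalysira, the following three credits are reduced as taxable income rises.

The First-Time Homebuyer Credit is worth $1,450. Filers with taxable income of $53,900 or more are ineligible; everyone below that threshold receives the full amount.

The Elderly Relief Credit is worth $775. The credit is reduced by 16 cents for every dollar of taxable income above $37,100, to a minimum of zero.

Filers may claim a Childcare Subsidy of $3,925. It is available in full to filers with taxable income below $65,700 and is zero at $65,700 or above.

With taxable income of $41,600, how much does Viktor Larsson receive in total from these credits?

$5,430

First-Time Homebuyer Credit: $41,600 is below the $53,900 cutoff, so the full $1,450 applies.
Elderly Relief Credit: 16% of the $4,500 excess over $37,100 is $720; credit = $775 − $720 = $55.
Childcare Subsidy: $41,600 is below the $65,700 cutoff, so the full $3,925 applies.
Total: $1,450 + $55 + $3,925 = $5,430.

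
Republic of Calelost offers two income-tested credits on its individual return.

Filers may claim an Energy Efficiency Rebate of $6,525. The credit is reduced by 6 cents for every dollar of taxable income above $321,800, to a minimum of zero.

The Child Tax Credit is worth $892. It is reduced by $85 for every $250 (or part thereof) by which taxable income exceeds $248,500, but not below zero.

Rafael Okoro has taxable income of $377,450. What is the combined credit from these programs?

Energy Efficiency Rebate: 6% of the $55,650 excess over $321,800 is $3,339; credit = $6,525 − $3,339 = $3,186.
Child Tax Credit: income exceeds $248,500 by $128,950 → 516 increments × $85 = $43,860 ≥ base, so the credit is $0.
Total: $3,186 + $0 = $3,186.

$3,186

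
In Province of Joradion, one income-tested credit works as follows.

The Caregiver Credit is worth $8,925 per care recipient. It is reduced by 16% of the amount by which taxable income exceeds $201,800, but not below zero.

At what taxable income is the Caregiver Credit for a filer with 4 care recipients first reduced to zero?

$424,925

Full credit = 4 × $8,925 = $35,700.
The credit falls by 16% of each dollar above $201,800, so it reaches zero when the excess is $35,700 / 16% = $223,125: income = $201,800 + $223,125 = $424,925.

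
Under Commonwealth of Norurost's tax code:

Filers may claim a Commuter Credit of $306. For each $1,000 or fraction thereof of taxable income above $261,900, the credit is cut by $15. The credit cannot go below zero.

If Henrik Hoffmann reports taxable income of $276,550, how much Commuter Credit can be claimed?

Commuter Credit: income exceeds $261,900 by $14,650, which is 15 full-or-partial $1,000 increments; reduction = 15 × $15 = $225, leaving $81.

$81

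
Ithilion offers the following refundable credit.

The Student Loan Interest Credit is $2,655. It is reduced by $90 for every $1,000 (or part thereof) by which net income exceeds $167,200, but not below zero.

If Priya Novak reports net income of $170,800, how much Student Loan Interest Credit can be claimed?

Student Loan Interest Credit: income exceeds $167,200 by $3,600, which is 4 full-or-partial $1,000 increments; reduction = 4 × $90 = $360, leaving $2,295.

$2,295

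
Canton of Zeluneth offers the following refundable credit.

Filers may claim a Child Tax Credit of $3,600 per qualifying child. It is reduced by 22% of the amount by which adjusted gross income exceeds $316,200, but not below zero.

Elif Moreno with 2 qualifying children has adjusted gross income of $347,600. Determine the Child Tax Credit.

$292

Child Tax Credit: base = 2 × $3,600 = $7,200. 22% of the $31,400 excess over $316,200 is $6,908; credit = $7,200 − $6,908 = $292.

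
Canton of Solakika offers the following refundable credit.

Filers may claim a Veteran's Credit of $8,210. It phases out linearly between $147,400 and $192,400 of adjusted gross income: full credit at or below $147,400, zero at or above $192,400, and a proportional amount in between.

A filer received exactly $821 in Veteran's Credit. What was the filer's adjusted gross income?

$821 is 821/8,210 of the full $8,210, so 7,389/8,210 of the $45,000 range has been used: income = $147,400 + $45,000 × 7,389/8,210 = $187,900.

$187,900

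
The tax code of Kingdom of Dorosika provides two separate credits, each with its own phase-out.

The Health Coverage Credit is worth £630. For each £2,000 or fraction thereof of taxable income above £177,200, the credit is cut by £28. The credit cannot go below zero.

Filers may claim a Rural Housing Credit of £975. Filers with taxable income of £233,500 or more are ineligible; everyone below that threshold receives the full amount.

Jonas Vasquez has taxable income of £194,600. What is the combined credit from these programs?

Health Coverage Credit: income exceeds £177,200 by £17,400, which is 9 full-or-partial £2,000 increments; reduction = 9 × £28 = £252, leaving £378.
Rural Housing Credit: £194,600 is below the £233,500 cutoff, so the full £975 applies.
Total: £378 + £975 = £1,353.

£1,353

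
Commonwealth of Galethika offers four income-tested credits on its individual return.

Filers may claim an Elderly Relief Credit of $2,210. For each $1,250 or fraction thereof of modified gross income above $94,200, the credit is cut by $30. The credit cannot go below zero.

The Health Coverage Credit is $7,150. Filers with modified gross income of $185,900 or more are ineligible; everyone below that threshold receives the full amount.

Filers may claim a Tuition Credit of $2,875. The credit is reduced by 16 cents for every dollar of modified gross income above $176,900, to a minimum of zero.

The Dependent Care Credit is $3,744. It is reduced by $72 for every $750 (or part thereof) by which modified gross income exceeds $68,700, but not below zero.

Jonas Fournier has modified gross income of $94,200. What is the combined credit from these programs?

Elderly Relief Credit: $94,200 is at or below the $94,200 threshold, so the full $2,210 applies.
Health Coverage Credit: $94,200 is below the $185,900 cutoff, so the full $7,150 applies.
Tuition Credit: $94,200 is at or below the $176,900 threshold, so the full $2,875 applies.
Dependent Care Credit: income exceeds $68,700 by $25,500, which is 34 full-or-partial $750 increments; reduction = 34 × $72 = $2,448, leaving $1,296.
Total: $2,210 + $7,150 + $2,875 + $1,296 = $13,531.

$13,531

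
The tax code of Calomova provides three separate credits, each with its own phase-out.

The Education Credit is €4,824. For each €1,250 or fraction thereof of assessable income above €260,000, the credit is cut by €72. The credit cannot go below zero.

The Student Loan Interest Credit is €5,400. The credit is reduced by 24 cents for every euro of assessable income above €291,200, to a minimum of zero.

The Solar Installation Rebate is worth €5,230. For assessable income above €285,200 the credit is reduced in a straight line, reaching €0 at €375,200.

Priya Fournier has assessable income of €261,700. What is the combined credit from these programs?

€15,310

Education Credit: income exceeds €260,000 by €1,700, which is 2 full-or-partial €1,250 increments; reduction = 2 × €72 = €144, leaving €4,680.
Student Loan Interest Credit: €261,700 is at or below the €291,200 threshold, so the full €5,400 applies.
Solar Installation Rebate: €261,700 is at or below the €285,200 threshold, so the full €5,230 applies.
Total: €4,680 + €5,400 + €5,230 = €15,310.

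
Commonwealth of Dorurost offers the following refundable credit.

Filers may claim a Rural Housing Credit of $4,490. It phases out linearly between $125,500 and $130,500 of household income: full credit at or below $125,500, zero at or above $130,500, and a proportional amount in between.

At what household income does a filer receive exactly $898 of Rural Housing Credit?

$129,500

$898 is 898/4,490 of the full $4,490, so 3,592/4,490 of the $5,000 range has been used: income = $125,500 + $5,000 × 3,592/4,490 = $129,500.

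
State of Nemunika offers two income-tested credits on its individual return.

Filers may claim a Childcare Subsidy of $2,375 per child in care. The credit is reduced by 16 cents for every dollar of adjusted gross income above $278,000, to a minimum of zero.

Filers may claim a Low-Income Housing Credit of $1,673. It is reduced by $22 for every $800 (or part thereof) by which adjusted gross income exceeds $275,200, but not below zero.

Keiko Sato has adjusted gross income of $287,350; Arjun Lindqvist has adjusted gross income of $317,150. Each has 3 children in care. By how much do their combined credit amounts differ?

$5,582

Keiko ($287,350): Childcare Subsidy: base = 3 × $2,375 = $7,125. 16% of the $9,350 excess over $278,000 is $1,496; credit = $7,125 − $1,496 = $5,629. Low-Income Housing Credit: income exceeds $275,200 by $12,150, which is 16 full-or-partial $800 increments; reduction = 16 × $22 = $352, leaving $1,321. total $5,629 + $1,321 = $6,950
Arjun ($317,150): Childcare Subsidy: base = 3 × $2,375 = $7,125. 16% of the $39,150 excess over $278,000 is $6,264; credit = $7,125 − $6,264 = $861. Low-Income Housing Credit: income exceeds $275,200 by $41,950, which is 53 full-or-partial $800 increments; reduction = 53 × $22 = $1,166, leaving $507. total $861 + $507 = $1,368
Difference: |$6,950 − $1,368| = $5,582.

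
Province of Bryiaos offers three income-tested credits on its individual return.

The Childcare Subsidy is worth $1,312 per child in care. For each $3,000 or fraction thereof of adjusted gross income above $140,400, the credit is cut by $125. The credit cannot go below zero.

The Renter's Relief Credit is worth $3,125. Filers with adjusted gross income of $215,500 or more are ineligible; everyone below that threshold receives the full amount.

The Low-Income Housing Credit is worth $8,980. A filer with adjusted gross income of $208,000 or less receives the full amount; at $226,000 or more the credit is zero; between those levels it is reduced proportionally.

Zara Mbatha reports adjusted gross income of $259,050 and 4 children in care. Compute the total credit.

Childcare Subsidy: base = 4 × $1,312 = $5,248. income exceeds $140,400 by $118,650, which is 40 full-or-partial $3,000 increments; reduction = 40 × $125 = $5,000, leaving $248.
Renter's Relief Credit: $259,050 meets or exceeds the $215,500 cutoff, so the credit is $0.
Low-Income Housing Credit: $259,050 is at or above $226,000, so the credit is $0.
Total: $248 + $0 + $0 = $248.

$248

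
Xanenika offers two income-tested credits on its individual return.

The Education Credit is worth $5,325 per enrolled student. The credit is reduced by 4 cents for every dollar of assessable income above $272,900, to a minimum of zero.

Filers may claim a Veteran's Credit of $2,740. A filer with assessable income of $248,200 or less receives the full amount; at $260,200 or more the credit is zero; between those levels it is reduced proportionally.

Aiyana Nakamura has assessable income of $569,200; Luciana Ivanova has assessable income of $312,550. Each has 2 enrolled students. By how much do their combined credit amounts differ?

$9,064

Aiyana ($569,200): Education Credit: base = 2 × $5,325 = $10,650. 4% of the $296,300 excess over $272,900 is $11,852 ≥ base, so the credit is $0. Veteran's Credit: $569,200 is at or above $260,200, so the credit is $0. total $0 + $0 = $0
Luciana ($312,550): Education Credit: base = 2 × $5,325 = $10,650. 4% of the $39,650 excess over $272,900 is $1,586; credit = $10,650 − $1,586 = $9,064. Veteran's Credit: $312,550 is at or above $260,200, so the credit is $0. total $9,064 + $0 = $9,064
Difference: |$0 − $9,064| = $9,064.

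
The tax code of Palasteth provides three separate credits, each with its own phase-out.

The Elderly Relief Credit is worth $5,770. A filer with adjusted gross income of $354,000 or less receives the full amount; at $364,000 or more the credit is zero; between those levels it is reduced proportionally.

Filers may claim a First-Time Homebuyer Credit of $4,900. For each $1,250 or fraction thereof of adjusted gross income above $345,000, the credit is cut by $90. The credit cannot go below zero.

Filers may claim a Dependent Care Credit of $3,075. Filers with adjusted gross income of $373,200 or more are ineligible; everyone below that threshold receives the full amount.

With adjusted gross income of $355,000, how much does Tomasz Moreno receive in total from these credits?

$12,448

Elderly Relief Credit: $355,000 is $1,000 into a $10,000 phase-out range, leaving 9,000/10,000 of the credit: $5,770 × 9,000/10,000 = $5,193.
First-Time Homebuyer Credit: income exceeds $345,000 by $10,000, which is 8 full-or-partial $1,250 increments; reduction = 8 × $90 = $720, leaving $4,180.
Dependent Care Credit: $355,000 is below the $373,200 cutoff, so the full $3,075 applies.
Total: $5,193 + $4,180 + $3,075 = $12,448.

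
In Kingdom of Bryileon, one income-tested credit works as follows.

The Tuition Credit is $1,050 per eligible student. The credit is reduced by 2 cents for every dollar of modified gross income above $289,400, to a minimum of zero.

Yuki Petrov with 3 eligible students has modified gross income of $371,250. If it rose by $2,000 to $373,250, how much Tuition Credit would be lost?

At $371,250 — base = 3 × $1,050 = $3,150. 2% of the $81,850 excess over $289,400 is $1,637; credit = $3,150 − $1,637 = $1,513.
At $373,250 — base = 3 × $1,050 = $3,150. 2% of the $83,850 excess over $289,400 is $1,677; credit = $3,150 − $1,677 = $1,473.
Lost: $1,513 − $1,473 = $40.

$40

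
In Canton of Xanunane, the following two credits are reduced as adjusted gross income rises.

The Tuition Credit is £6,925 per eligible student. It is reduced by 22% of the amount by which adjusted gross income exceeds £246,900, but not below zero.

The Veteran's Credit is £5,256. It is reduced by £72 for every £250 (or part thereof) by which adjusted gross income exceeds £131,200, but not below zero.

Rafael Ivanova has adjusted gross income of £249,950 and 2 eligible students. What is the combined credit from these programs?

Tuition Credit: base = 2 × £6,925 = £13,850. 22% of the £3,050 excess over £246,900 is £671; credit = £13,850 − £671 = £13,179.
Veteran's Credit: income exceeds £131,200 by £118,750 → 475 increments × £72 = £34,200 ≥ base, so the credit is £0.
Total: £13,179 + £0 = £13,179.

£13,179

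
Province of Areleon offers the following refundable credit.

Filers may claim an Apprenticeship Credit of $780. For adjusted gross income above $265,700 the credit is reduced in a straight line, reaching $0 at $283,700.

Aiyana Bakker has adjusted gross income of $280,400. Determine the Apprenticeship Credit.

$143

Apprenticeship Credit: $280,400 is $14,700 into a $18,000 phase-out range, leaving 3,300/18,000 of the credit: $780 × 3,300/18,000 = $143.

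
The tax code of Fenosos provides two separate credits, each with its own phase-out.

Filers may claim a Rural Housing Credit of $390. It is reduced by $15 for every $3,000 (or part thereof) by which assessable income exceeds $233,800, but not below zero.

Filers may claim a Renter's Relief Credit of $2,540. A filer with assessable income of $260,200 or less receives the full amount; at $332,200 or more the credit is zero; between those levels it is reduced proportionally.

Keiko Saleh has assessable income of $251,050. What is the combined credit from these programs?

$2,840

Rural Housing Credit: income exceeds $233,800 by $17,250, which is 6 full-or-partial $3,000 increments; reduction = 6 × $15 = $90, leaving $300.
Renter's Relief Credit: $251,050 is at or below the $260,200 threshold, so the full $2,540 applies.
Total: $300 + $2,540 = $2,840.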